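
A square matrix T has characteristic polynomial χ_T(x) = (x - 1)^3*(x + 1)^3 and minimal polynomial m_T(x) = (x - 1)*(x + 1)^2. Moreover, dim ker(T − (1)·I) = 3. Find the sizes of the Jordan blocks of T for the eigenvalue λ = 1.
Block sizes for λ = 1: [1, 1, 1]

Step 1 — from the characteristic polynomial, algebraic multiplicity of λ = 1 is 3. From dim ker(T − (1)·I) = 3, there are exactly 3 Jordan blocks for λ = 1.
Step 2 — from the minimal polynomial, the factor (x − 1) tells us the largest block for λ = 1 has size 1.
Step 3 — with total size 3, 3 blocks, and largest block 1, the block sizes (in nonincreasing order) are [1, 1, 1].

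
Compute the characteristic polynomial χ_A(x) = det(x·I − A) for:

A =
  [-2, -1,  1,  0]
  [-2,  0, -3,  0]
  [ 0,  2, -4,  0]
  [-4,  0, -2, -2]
x^4 + 8*x^3 + 24*x^2 + 32*x + 16

Expanding det(x·I − A) (e.g. by cofactor expansion or by noting that A is similar to its Jordan form J, which has the same characteristic polynomial as A) gives
  χ_A(x) = x^4 + 8*x^3 + 24*x^2 + 32*x + 16
which factors as (x + 2)^4. The eigenvalues (with algebraic multiplicities) are λ = -2 with multiplicity 4.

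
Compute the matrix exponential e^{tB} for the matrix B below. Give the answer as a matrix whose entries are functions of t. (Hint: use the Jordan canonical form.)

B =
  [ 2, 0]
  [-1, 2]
e^{tB} =
  [exp(2*t), 0]
  [-t*exp(2*t), exp(2*t)]

Strategy: write B = P · J · P⁻¹ where J is a Jordan canonical form, so e^{tB} = P · e^{tJ} · P⁻¹, and e^{tJ} can be computed block-by-block.

B has Jordan form
J =
  [2, 1]
  [0, 2]
(up to reordering of blocks).

Per-block formulas:
  For a 2×2 Jordan block J_2(2): exp(t · J_2(2)) = e^(2t)·(I + t·N), where N is the 2×2 nilpotent shift.

After assembling e^{tJ} and conjugating by P, we get:

e^{tB} =
  [exp(2*t), 0]
  [-t*exp(2*t), exp(2*t)]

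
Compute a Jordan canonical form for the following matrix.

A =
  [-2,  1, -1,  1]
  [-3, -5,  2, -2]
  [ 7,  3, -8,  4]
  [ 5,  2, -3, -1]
J_3(-4) ⊕ J_1(-4)

The characteristic polynomial is
  det(x·I − A) = x^4 + 16*x^3 + 96*x^2 + 256*x + 256 = (x + 4)^4

Eigenvalues and multiplicities (the geometric multiplicity of λ is n − rank(A − λI), which equals the number of Jordan blocks for λ):
  λ = -4: algebraic multiplicity = 4, geometric multiplicity = 2

Determining the block sizes for each eigenvalue:
  λ = -4: with am = 4 and gm = 2, the partition is not yet determined (e.g. several partitions of 4 into 2 parts exist). Let N = A − (-4)·I. Computing rank(N^1) = 2, rank(N^2) = 1, rank(N^3) = 0; the number of blocks of size ≥ j is rank(N^{j−1}) − rank(N^j), giving [2, 1, 1]. So we have 1 block(s) of size 3, 1 block(s) of size 1 → block sizes [3, 1]

Assembling the blocks gives a Jordan form
J =
  [-4,  1,  0,  0]
  [ 0, -4,  1,  0]
  [ 0,  0, -4,  0]
  [ 0,  0,  0, -4]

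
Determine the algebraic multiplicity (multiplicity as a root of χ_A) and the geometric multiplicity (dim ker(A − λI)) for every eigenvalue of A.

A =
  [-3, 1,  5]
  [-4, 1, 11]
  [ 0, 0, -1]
λ = -1: alg = 3, geom = 1

Step 1 — factor the characteristic polynomial to read off the algebraic multiplicities:
  χ_A(x) = (x + 1)^3

Step 2 — compute geometric multiplicities via the rank-nullity identity g(λ) = n − rank(A − λI):
  rank(A − (-1)·I) = 2, so dim ker(A − (-1)·I) = n − 2 = 1

Summary:
  λ = -1: algebraic multiplicity = 3, geometric multiplicity = 1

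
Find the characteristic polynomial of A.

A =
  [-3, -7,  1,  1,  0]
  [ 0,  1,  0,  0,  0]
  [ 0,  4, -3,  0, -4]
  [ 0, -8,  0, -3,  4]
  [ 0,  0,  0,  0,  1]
x^5 + 7*x^4 + 10*x^3 - 18*x^2 - 27*x + 27

Expanding det(x·I − A) (e.g. by cofactor expansion or by noting that A is similar to its Jordan form J, which has the same characteristic polynomial as A) gives
  χ_A(x) = x^5 + 7*x^4 + 10*x^3 - 18*x^2 - 27*x + 27
which factors as (x - 1)^2*(x + 3)^3. The eigenvalues (with algebraic multiplicities) are λ = -3 with multiplicity 3, λ = 1 with multiplicity 2.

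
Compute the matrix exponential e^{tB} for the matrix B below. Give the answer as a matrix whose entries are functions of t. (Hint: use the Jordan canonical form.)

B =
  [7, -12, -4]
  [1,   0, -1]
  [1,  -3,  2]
e^{tB} =
  [4*t*exp(3*t) + exp(3*t), -12*t*exp(3*t), -4*t*exp(3*t)]
  [t*exp(3*t), -3*t*exp(3*t) + exp(3*t), -t*exp(3*t)]
  [t*exp(3*t), -3*t*exp(3*t), -t*exp(3*t) + exp(3*t)]

Strategy: write B = P · J · P⁻¹ where J is a Jordan canonical form, so e^{tB} = P · e^{tJ} · P⁻¹, and e^{tJ} can be computed block-by-block.

B has Jordan form
J =
  [3, 1, 0]
  [0, 3, 0]
  [0, 0, 3]
(up to reordering of blocks).

Per-block formulas:
  For a 1×1 block at λ = 3: exp(t · [3]) = [e^(3t)].
  For a 2×2 Jordan block J_2(3): exp(t · J_2(3)) = e^(3t)·(I + t·N), where N is the 2×2 nilpotent shift.

After assembling e^{tJ} and conjugating by P, we get:

e^{tB} =
  [4*t*exp(3*t) + exp(3*t), -12*t*exp(3*t), -4*t*exp(3*t)]
  [t*exp(3*t), -3*t*exp(3*t) + exp(3*t), -t*exp(3*t)]
  [t*exp(3*t), -3*t*exp(3*t), -t*exp(3*t) + exp(3*t)]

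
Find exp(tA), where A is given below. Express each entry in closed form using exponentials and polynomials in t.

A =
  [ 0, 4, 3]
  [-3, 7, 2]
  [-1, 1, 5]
e^{tA} =
  [t^2*exp(4*t)/2 - 4*t*exp(4*t) + exp(4*t), -t^2*exp(4*t)/2 + 4*t*exp(4*t), -t^2*exp(4*t)/2 + 3*t*exp(4*t)]
  [t^2*exp(4*t)/2 - 3*t*exp(4*t), -t^2*exp(4*t)/2 + 3*t*exp(4*t) + exp(4*t), -t^2*exp(4*t)/2 + 2*t*exp(4*t)]
  [-t*exp(4*t), t*exp(4*t), t*exp(4*t) + exp(4*t)]

Strategy: write A = P · J · P⁻¹ where J is a Jordan canonical form, so e^{tA} = P · e^{tJ} · P⁻¹, and e^{tJ} can be computed block-by-block.

A has Jordan form
J =
  [4, 1, 0]
  [0, 4, 1]
  [0, 0, 4]
(up to reordering of blocks).

Per-block formulas:
  For a 3×3 Jordan block J_3(4): exp(t · J_3(4)) = e^(4t)·(I + t·N + (t^2/2)·N^2), where N is the 3×3 nilpotent shift.

After assembling e^{tJ} and conjugating by P, we get:

e^{tA} =
  [t^2*exp(4*t)/2 - 4*t*exp(4*t) + exp(4*t), -t^2*exp(4*t)/2 + 4*t*exp(4*t), -t^2*exp(4*t)/2 + 3*t*exp(4*t)]
  [t^2*exp(4*t)/2 - 3*t*exp(4*t), -t^2*exp(4*t)/2 + 3*t*exp(4*t) + exp(4*t), -t^2*exp(4*t)/2 + 2*t*exp(4*t)]
  [-t*exp(4*t), t*exp(4*t), t*exp(4*t) + exp(4*t)]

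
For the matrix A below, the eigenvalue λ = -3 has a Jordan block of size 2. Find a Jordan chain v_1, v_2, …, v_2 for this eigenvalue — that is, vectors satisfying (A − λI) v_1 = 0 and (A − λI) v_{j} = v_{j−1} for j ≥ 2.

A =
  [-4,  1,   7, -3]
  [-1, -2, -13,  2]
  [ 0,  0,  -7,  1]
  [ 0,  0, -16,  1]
A Jordan chain for λ = -3 of length 2:
v_1 = (-1, -1, 0, 0)ᵀ
v_2 = (1, 0, 0, 0)ᵀ

Let N = A − (-3)·I. We want v_2 with N^2 v_2 = 0 but N^1 v_2 ≠ 0; then v_{j-1} := N · v_j for j = 2, …, 2.

Pick v_2 = (1, 0, 0, 0)ᵀ.
Then v_1 = N · v_2 = (-1, -1, 0, 0)ᵀ.

Sanity check: (A − (-3)·I) v_1 = (0, 0, 0, 0)ᵀ = 0. ✓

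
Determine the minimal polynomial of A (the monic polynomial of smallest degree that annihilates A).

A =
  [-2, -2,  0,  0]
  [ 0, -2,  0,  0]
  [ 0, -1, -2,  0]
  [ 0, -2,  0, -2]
x^2 + 4*x + 4

The characteristic polynomial is χ_A(x) = (x + 2)^4, so the eigenvalues are known. The minimal polynomial is
  m_A(x) = Π_λ (x − λ)^{k_λ}
where k_λ is the size of the *largest* Jordan block for λ (equivalently, the smallest k with (A − λI)^k v = 0 for every generalised eigenvector v of λ).

  λ = -2: largest Jordan block has size 2, contributing (x + 2)^2

So m_A(x) = (x + 2)^2 = x^2 + 4*x + 4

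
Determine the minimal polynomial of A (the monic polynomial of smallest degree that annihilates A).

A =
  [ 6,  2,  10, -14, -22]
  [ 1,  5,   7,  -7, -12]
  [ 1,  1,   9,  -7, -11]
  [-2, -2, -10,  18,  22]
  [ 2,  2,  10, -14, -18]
x^3 - 12*x^2 + 48*x - 64

The characteristic polynomial is χ_A(x) = (x - 4)^5, so the eigenvalues are known. The minimal polynomial is
  m_A(x) = Π_λ (x − λ)^{k_λ}
where k_λ is the size of the *largest* Jordan block for λ (equivalently, the smallest k with (A − λI)^k v = 0 for every generalised eigenvector v of λ).

  λ = 4: largest Jordan block has size 3, contributing (x − 4)^3

So m_A(x) = (x - 4)^3 = x^3 - 12*x^2 + 48*x - 64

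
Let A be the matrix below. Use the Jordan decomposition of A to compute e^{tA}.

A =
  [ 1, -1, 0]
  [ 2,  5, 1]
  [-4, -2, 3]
e^{tA} =
  [t^2*exp(3*t) - 2*t*exp(3*t) + exp(3*t), -t*exp(3*t), -t^2*exp(3*t)/2]
  [-2*t^2*exp(3*t) + 2*t*exp(3*t), 2*t*exp(3*t) + exp(3*t), t^2*exp(3*t) + t*exp(3*t)]
  [2*t^2*exp(3*t) - 4*t*exp(3*t), -2*t*exp(3*t), -t^2*exp(3*t) + exp(3*t)]

Strategy: write A = P · J · P⁻¹ where J is a Jordan canonical form, so e^{tA} = P · e^{tJ} · P⁻¹, and e^{tJ} can be computed block-by-block.

A has Jordan form
J =
  [3, 1, 0]
  [0, 3, 1]
  [0, 0, 3]
(up to reordering of blocks).

Per-block formulas:
  For a 3×3 Jordan block J_3(3): exp(t · J_3(3)) = e^(3t)·(I + t·N + (t^2/2)·N^2), where N is the 3×3 nilpotent shift.

After assembling e^{tJ} and conjugating by P, we get:

e^{tA} =
  [t^2*exp(3*t) - 2*t*exp(3*t) + exp(3*t), -t*exp(3*t), -t^2*exp(3*t)/2]
  [-2*t^2*exp(3*t) + 2*t*exp(3*t), 2*t*exp(3*t) + exp(3*t), t^2*exp(3*t) + t*exp(3*t)]
  [2*t^2*exp(3*t) - 4*t*exp(3*t), -2*t*exp(3*t), -t^2*exp(3*t) + exp(3*t)]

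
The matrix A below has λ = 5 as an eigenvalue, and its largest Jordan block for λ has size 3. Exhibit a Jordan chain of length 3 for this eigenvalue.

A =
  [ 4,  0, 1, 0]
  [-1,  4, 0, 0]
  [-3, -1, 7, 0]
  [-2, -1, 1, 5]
A Jordan chain for λ = 5 of length 3:
v_1 = (-2, 2, -2, 0)ᵀ
v_2 = (-1, -1, -3, -2)ᵀ
v_3 = (1, 0, 0, 0)ᵀ

Let N = A − (5)·I. We want v_3 with N^3 v_3 = 0 but N^2 v_3 ≠ 0; then v_{j-1} := N · v_j for j = 3, …, 2.

Pick v_3 = (1, 0, 0, 0)ᵀ.
Then v_2 = N · v_3 = (-1, -1, -3, -2)ᵀ.
Then v_1 = N · v_2 = (-2, 2, -2, 0)ᵀ.

Sanity check: (A − (5)·I) v_1 = (0, 0, 0, 0)ᵀ = 0. ✓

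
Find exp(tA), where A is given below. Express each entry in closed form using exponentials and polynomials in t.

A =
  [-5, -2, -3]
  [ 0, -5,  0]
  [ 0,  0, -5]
e^{tA} =
  [exp(-5*t), -2*t*exp(-5*t), -3*t*exp(-5*t)]
  [0, exp(-5*t), 0]
  [0, 0, exp(-5*t)]

Strategy: write A = P · J · P⁻¹ where J is a Jordan canonical form, so e^{tA} = P · e^{tJ} · P⁻¹, and e^{tJ} can be computed block-by-block.

A has Jordan form
J =
  [-5,  1,  0]
  [ 0, -5,  0]
  [ 0,  0, -5]
(up to reordering of blocks).

Per-block formulas:
  For a 2×2 Jordan block J_2(-5): exp(t · J_2(-5)) = e^(-5t)·(I + t·N), where N is the 2×2 nilpotent shift.
  For a 1×1 block at λ = -5: exp(t · [-5]) = [e^(-5t)].

After assembling e^{tJ} and conjugating by P, we get:

e^{tA} =
  [exp(-5*t), -2*t*exp(-5*t), -3*t*exp(-5*t)]
  [0, exp(-5*t), 0]
  [0, 0, exp(-5*t)]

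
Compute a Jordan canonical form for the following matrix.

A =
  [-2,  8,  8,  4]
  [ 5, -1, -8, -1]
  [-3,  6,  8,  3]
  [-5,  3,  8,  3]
J_3(2) ⊕ J_1(2)

The characteristic polynomial is
  det(x·I − A) = x^4 - 8*x^3 + 24*x^2 - 32*x + 16 = (x - 2)^4

Eigenvalues and multiplicities (the geometric multiplicity of λ is n − rank(A − λI), which equals the number of Jordan blocks for λ):
  λ = 2: algebraic multiplicity = 4, geometric multiplicity = 2

Determining the block sizes for each eigenvalue:
  λ = 2: with am = 4 and gm = 2, the partition is not yet determined (e.g. several partitions of 4 into 2 parts exist). Let N = A − (2)·I. Computing rank(N^1) = 2, rank(N^2) = 1, rank(N^3) = 0; the number of blocks of size ≥ j is rank(N^{j−1}) − rank(N^j), giving [2, 1, 1]. So we have 1 block(s) of size 3, 1 block(s) of size 1 → block sizes [3, 1]

Assembling the blocks gives a Jordan form
J =
  [2, 1, 0, 0]
  [0, 2, 1, 0]
  [0, 0, 2, 0]
  [0, 0, 0, 2]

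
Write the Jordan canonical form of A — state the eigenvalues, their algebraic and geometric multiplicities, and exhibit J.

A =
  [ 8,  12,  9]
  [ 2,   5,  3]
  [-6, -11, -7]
J_3(2)

The characteristic polynomial is
  det(x·I − A) = x^3 - 6*x^2 + 12*x - 8 = (x - 2)^3

Eigenvalues and multiplicities (the geometric multiplicity of λ is n − rank(A − λI), which equals the number of Jordan blocks for λ):
  λ = 2: algebraic multiplicity = 3, geometric multiplicity = 1

Determining the block sizes for each eigenvalue:
  λ = 2: one block (gm = 1), so the single block has size am = 3 → block sizes [3]

Assembling the blocks gives a Jordan form
J =
  [2, 1, 0]
  [0, 2, 1]
  [0, 0, 2]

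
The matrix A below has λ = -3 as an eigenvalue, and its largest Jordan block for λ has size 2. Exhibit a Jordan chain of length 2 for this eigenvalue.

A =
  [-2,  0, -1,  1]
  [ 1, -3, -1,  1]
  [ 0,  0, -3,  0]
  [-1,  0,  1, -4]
A Jordan chain for λ = -3 of length 2:
v_1 = (1, 1, 0, -1)ᵀ
v_2 = (1, 0, 0, 0)ᵀ

Let N = A − (-3)·I. We want v_2 with N^2 v_2 = 0 but N^1 v_2 ≠ 0; then v_{j-1} := N · v_j for j = 2, …, 2.

Pick v_2 = (1, 0, 0, 0)ᵀ.
Then v_1 = N · v_2 = (1, 1, 0, -1)ᵀ.

Sanity check: (A − (-3)·I) v_1 = (0, 0, 0, 0)ᵀ = 0. ✓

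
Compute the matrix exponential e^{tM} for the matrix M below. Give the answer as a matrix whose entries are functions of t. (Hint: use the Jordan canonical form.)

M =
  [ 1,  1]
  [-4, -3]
e^{tM} =
  [2*t*exp(-t) + exp(-t), t*exp(-t)]
  [-4*t*exp(-t), -2*t*exp(-t) + exp(-t)]

Strategy: write M = P · J · P⁻¹ where J is a Jordan canonical form, so e^{tM} = P · e^{tJ} · P⁻¹, and e^{tJ} can be computed block-by-block.

M has Jordan form
J =
  [-1,  1]
  [ 0, -1]
(up to reordering of blocks).

Per-block formulas:
  For a 2×2 Jordan block J_2(-1): exp(t · J_2(-1)) = e^(-1t)·(I + t·N), where N is the 2×2 nilpotent shift.

After assembling e^{tJ} and conjugating by P, we get:

e^{tM} =
  [2*t*exp(-t) + exp(-t), t*exp(-t)]
  [-4*t*exp(-t), -2*t*exp(-t) + exp(-t)]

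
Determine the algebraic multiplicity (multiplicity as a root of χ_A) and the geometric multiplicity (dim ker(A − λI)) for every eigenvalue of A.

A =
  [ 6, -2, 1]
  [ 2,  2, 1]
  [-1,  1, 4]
λ = 4: alg = 3, geom = 1

Step 1 — factor the characteristic polynomial to read off the algebraic multiplicities:
  χ_A(x) = (x - 4)^3

Step 2 — compute geometric multiplicities via the rank-nullity identity g(λ) = n − rank(A − λI):
  rank(A − (4)·I) = 2, so dim ker(A − (4)·I) = n − 2 = 1

Summary:
  λ = 4: algebraic multiplicity = 3, geometric multiplicity = 1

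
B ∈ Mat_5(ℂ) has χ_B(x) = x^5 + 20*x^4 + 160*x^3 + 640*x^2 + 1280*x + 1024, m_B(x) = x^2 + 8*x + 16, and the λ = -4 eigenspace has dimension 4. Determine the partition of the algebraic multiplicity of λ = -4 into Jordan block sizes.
Block sizes for λ = -4: [2, 1, 1, 1]

Step 1 — from the characteristic polynomial, algebraic multiplicity of λ = -4 is 5. From dim ker(B − (-4)·I) = 4, there are exactly 4 Jordan blocks for λ = -4.
Step 2 — from the minimal polynomial, the factor (x + 4)^2 tells us the largest block for λ = -4 has size 2.
Step 3 — with total size 5, 4 blocks, and largest block 2, the block sizes (in nonincreasing order) are [2, 1, 1, 1].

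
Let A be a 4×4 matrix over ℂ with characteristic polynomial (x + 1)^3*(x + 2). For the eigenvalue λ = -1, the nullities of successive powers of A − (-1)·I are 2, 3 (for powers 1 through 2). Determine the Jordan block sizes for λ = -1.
Block sizes for λ = -1: [2, 1]

From the dimensions of kernels of powers, the number of Jordan blocks of size at least j is d_j − d_{j−1} where d_j = dim ker(N^j) (with d_0 = 0). Computing the differences gives [2, 1].
The number of blocks of size exactly k is (#blocks of size ≥ k) − (#blocks of size ≥ k + 1), so the partition is: 1 block(s) of size 1, 1 block(s) of size 2.
In nonincreasing order the block sizes are [2, 1].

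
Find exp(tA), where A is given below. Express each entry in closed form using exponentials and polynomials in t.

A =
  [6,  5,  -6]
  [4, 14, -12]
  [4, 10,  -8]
e^{tA} =
  [2*t*exp(4*t) + exp(4*t), 5*t*exp(4*t), -6*t*exp(4*t)]
  [4*t*exp(4*t), 10*t*exp(4*t) + exp(4*t), -12*t*exp(4*t)]
  [4*t*exp(4*t), 10*t*exp(4*t), -12*t*exp(4*t) + exp(4*t)]

Strategy: write A = P · J · P⁻¹ where J is a Jordan canonical form, so e^{tA} = P · e^{tJ} · P⁻¹, and e^{tJ} can be computed block-by-block.

A has Jordan form
J =
  [4, 1, 0]
  [0, 4, 0]
  [0, 0, 4]
(up to reordering of blocks).

Per-block formulas:
  For a 2×2 Jordan block J_2(4): exp(t · J_2(4)) = e^(4t)·(I + t·N), where N is the 2×2 nilpotent shift.
  For a 1×1 block at λ = 4: exp(t · [4]) = [e^(4t)].

After assembling e^{tJ} and conjugating by P, we get:

e^{tA} =
  [2*t*exp(4*t) + exp(4*t), 5*t*exp(4*t), -6*t*exp(4*t)]
  [4*t*exp(4*t), 10*t*exp(4*t) + exp(4*t), -12*t*exp(4*t)]
  [4*t*exp(4*t), 10*t*exp(4*t), -12*t*exp(4*t) + exp(4*t)]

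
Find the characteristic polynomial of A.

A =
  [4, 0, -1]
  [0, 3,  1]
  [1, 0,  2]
x^3 - 9*x^2 + 27*x - 27

Expanding det(x·I − A) (e.g. by cofactor expansion or by noting that A is similar to its Jordan form J, which has the same characteristic polynomial as A) gives
  χ_A(x) = x^3 - 9*x^2 + 27*x - 27
which factors as (x - 3)^3. The eigenvalues (with algebraic multiplicities) are λ = 3 with multiplicity 3.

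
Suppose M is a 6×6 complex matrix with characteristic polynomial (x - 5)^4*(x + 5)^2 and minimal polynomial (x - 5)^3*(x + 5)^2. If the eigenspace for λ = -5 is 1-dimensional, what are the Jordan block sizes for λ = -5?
Block sizes for λ = -5: [2]

Step 1 — from the characteristic polynomial, algebraic multiplicity of λ = -5 is 2. From dim ker(M − (-5)·I) = 1, there are exactly 1 Jordan blocks for λ = -5.
Step 2 — from the minimal polynomial, the factor (x + 5)^2 tells us the largest block for λ = -5 has size 2.
Step 3 — with total size 2, 1 blocks, and largest block 2, the block sizes (in nonincreasing order) are [2].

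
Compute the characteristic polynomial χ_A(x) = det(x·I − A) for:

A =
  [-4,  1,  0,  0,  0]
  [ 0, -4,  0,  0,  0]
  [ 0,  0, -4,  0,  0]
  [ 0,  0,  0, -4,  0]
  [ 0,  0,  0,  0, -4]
x^5 + 20*x^4 + 160*x^3 + 640*x^2 + 1280*x + 1024

Expanding det(x·I − A) (e.g. by cofactor expansion or by noting that A is similar to its Jordan form J, which has the same characteristic polynomial as A) gives
  χ_A(x) = x^5 + 20*x^4 + 160*x^3 + 640*x^2 + 1280*x + 1024
which factors as (x + 4)^5. The eigenvalues (with algebraic multiplicities) are λ = -4 with multiplicity 5.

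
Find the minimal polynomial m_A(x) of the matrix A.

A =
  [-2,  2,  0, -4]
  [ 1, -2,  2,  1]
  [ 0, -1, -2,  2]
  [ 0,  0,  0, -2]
x^3 + 6*x^2 + 12*x + 8

The characteristic polynomial is χ_A(x) = (x + 2)^4, so the eigenvalues are known. The minimal polynomial is
  m_A(x) = Π_λ (x − λ)^{k_λ}
where k_λ is the size of the *largest* Jordan block for λ (equivalently, the smallest k with (A − λI)^k v = 0 for every generalised eigenvector v of λ).

  λ = -2: largest Jordan block has size 3, contributing (x + 2)^3

So m_A(x) = (x + 2)^3 = x^3 + 6*x^2 + 12*x + 8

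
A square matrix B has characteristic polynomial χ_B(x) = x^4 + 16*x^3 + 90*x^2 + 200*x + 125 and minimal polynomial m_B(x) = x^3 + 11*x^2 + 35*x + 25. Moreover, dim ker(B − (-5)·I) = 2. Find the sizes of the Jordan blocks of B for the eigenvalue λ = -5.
Block sizes for λ = -5: [2, 1]

Step 1 — from the characteristic polynomial, algebraic multiplicity of λ = -5 is 3. From dim ker(B − (-5)·I) = 2, there are exactly 2 Jordan blocks for λ = -5.
Step 2 — from the minimal polynomial, the factor (x + 5)^2 tells us the largest block for λ = -5 has size 2.
Step 3 — with total size 3, 2 blocks, and largest block 2, the block sizes (in nonincreasing order) are [2, 1].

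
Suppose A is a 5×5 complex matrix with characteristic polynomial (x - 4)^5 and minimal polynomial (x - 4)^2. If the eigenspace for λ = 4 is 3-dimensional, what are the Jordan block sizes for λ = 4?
Block sizes for λ = 4: [2, 2, 1]

Step 1 — from the characteristic polynomial, algebraic multiplicity of λ = 4 is 5. From dim ker(A − (4)·I) = 3, there are exactly 3 Jordan blocks for λ = 4.
Step 2 — from the minimal polynomial, the factor (x − 4)^2 tells us the largest block for λ = 4 has size 2.
Step 3 — with total size 5, 3 blocks, and largest block 2, the block sizes (in nonincreasing order) are [2, 2, 1].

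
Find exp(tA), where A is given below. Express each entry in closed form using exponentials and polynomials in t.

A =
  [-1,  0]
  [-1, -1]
e^{tA} =
  [exp(-t), 0]
  [-t*exp(-t), exp(-t)]

Strategy: write A = P · J · P⁻¹ where J is a Jordan canonical form, so e^{tA} = P · e^{tJ} · P⁻¹, and e^{tJ} can be computed block-by-block.

A has Jordan form
J =
  [-1,  1]
  [ 0, -1]
(up to reordering of blocks).

Per-block formulas:
  For a 2×2 Jordan block J_2(-1): exp(t · J_2(-1)) = e^(-1t)·(I + t·N), where N is the 2×2 nilpotent shift.

After assembling e^{tJ} and conjugating by P, we get:

e^{tA} =
  [exp(-t), 0]
  [-t*exp(-t), exp(-t)]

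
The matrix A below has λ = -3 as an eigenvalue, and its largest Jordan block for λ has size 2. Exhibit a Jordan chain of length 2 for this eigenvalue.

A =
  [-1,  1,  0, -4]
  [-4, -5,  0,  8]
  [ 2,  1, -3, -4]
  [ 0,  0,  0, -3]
A Jordan chain for λ = -3 of length 2:
v_1 = (2, -4, 2, 0)ᵀ
v_2 = (1, 0, 0, 0)ᵀ

Let N = A − (-3)·I. We want v_2 with N^2 v_2 = 0 but N^1 v_2 ≠ 0; then v_{j-1} := N · v_j for j = 2, …, 2.

Pick v_2 = (1, 0, 0, 0)ᵀ.
Then v_1 = N · v_2 = (2, -4, 2, 0)ᵀ.

Sanity check: (A − (-3)·I) v_1 = (0, 0, 0, 0)ᵀ = 0. ✓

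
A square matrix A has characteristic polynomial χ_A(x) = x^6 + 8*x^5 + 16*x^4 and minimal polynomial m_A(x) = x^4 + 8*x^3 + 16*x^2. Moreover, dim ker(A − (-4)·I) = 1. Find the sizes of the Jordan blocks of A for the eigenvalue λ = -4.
Block sizes for λ = -4: [2]

Step 1 — from the characteristic polynomial, algebraic multiplicity of λ = -4 is 2. From dim ker(A − (-4)·I) = 1, there are exactly 1 Jordan blocks for λ = -4.
Step 2 — from the minimal polynomial, the factor (x + 4)^2 tells us the largest block for λ = -4 has size 2.
Step 3 — with total size 2, 1 blocks, and largest block 2, the block sizes (in nonincreasing order) are [2].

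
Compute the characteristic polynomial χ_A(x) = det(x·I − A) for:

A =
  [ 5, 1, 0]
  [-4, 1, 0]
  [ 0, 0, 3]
x^3 - 9*x^2 + 27*x - 27

Expanding det(x·I − A) (e.g. by cofactor expansion or by noting that A is similar to its Jordan form J, which has the same characteristic polynomial as A) gives
  χ_A(x) = x^3 - 9*x^2 + 27*x - 27
which factors as (x - 3)^3. The eigenvalues (with algebraic multiplicities) are λ = 3 with multiplicity 3.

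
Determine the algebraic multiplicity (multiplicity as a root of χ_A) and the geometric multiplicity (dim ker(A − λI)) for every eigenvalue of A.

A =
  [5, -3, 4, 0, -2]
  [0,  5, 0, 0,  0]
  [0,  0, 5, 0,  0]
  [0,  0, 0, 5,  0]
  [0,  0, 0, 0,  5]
λ = 5: alg = 5, geom = 4

Step 1 — factor the characteristic polynomial to read off the algebraic multiplicities:
  χ_A(x) = (x - 5)^5

Step 2 — compute geometric multiplicities via the rank-nullity identity g(λ) = n − rank(A − λI):
  rank(A − (5)·I) = 1, so dim ker(A − (5)·I) = n − 1 = 4

Summary:
  λ = 5: algebraic multiplicity = 5, geometric multiplicity = 4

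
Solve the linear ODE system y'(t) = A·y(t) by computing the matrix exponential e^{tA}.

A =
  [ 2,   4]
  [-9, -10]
e^{tA} =
  [6*t*exp(-4*t) + exp(-4*t), 4*t*exp(-4*t)]
  [-9*t*exp(-4*t), -6*t*exp(-4*t) + exp(-4*t)]

Strategy: write A = P · J · P⁻¹ where J is a Jordan canonical form, so e^{tA} = P · e^{tJ} · P⁻¹, and e^{tJ} can be computed block-by-block.

A has Jordan form
J =
  [-4,  1]
  [ 0, -4]
(up to reordering of blocks).

Per-block formulas:
  For a 2×2 Jordan block J_2(-4): exp(t · J_2(-4)) = e^(-4t)·(I + t·N), where N is the 2×2 nilpotent shift.

After assembling e^{tJ} and conjugating by P, we get:

e^{tA} =
  [6*t*exp(-4*t) + exp(-4*t), 4*t*exp(-4*t)]
  [-9*t*exp(-4*t), -6*t*exp(-4*t) + exp(-4*t)]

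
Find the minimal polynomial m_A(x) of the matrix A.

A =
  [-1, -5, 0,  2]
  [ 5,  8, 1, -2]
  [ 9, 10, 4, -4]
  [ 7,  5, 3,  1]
x^3 - 9*x^2 + 27*x - 27

The characteristic polynomial is χ_A(x) = (x - 3)^4, so the eigenvalues are known. The minimal polynomial is
  m_A(x) = Π_λ (x − λ)^{k_λ}
where k_λ is the size of the *largest* Jordan block for λ (equivalently, the smallest k with (A − λI)^k v = 0 for every generalised eigenvector v of λ).

  λ = 3: largest Jordan block has size 3, contributing (x − 3)^3

So m_A(x) = (x - 3)^3 = x^3 - 9*x^2 + 27*x - 27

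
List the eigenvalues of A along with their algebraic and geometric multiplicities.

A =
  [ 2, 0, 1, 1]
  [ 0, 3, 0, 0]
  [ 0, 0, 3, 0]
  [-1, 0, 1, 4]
λ = 3: alg = 4, geom = 3

Step 1 — factor the characteristic polynomial to read off the algebraic multiplicities:
  χ_A(x) = (x - 3)^4

Step 2 — compute geometric multiplicities via the rank-nullity identity g(λ) = n − rank(A − λI):
  rank(A − (3)·I) = 1, so dim ker(A − (3)·I) = n − 1 = 3

Summary:
  λ = 3: algebraic multiplicity = 4, geometric multiplicity = 3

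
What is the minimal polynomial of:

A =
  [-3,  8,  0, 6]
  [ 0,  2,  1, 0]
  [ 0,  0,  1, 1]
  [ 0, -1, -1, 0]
x^4 - 6*x^2 + 8*x - 3

The characteristic polynomial is χ_A(x) = (x - 1)^3*(x + 3), so the eigenvalues are known. The minimal polynomial is
  m_A(x) = Π_λ (x − λ)^{k_λ}
where k_λ is the size of the *largest* Jordan block for λ (equivalently, the smallest k with (A − λI)^k v = 0 for every generalised eigenvector v of λ).

  λ = -3: largest Jordan block has size 1, contributing (x + 3)
  λ = 1: largest Jordan block has size 3, contributing (x − 1)^3

So m_A(x) = (x - 1)^3*(x + 3) = x^4 - 6*x^2 + 8*x - 3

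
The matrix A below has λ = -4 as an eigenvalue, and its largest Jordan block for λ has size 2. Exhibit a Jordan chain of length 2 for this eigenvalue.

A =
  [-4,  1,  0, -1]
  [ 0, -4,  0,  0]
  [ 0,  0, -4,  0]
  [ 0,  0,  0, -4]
A Jordan chain for λ = -4 of length 2:
v_1 = (1, 0, 0, 0)ᵀ
v_2 = (0, 1, 0, 0)ᵀ

Let N = A − (-4)·I. We want v_2 with N^2 v_2 = 0 but N^1 v_2 ≠ 0; then v_{j-1} := N · v_j for j = 2, …, 2.

Pick v_2 = (0, 1, 0, 0)ᵀ.
Then v_1 = N · v_2 = (1, 0, 0, 0)ᵀ.

Sanity check: (A − (-4)·I) v_1 = (0, 0, 0, 0)ᵀ = 0. ✓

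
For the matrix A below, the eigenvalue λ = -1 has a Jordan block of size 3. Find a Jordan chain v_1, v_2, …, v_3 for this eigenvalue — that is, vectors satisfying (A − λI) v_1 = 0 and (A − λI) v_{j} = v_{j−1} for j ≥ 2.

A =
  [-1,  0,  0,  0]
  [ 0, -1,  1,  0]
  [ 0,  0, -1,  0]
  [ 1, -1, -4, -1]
A Jordan chain for λ = -1 of length 3:
v_1 = (0, 0, 0, -1)ᵀ
v_2 = (0, 1, 0, -4)ᵀ
v_3 = (0, 0, 1, 0)ᵀ

Let N = A − (-1)·I. We want v_3 with N^3 v_3 = 0 but N^2 v_3 ≠ 0; then v_{j-1} := N · v_j for j = 3, …, 2.

Pick v_3 = (0, 0, 1, 0)ᵀ.
Then v_2 = N · v_3 = (0, 1, 0, -4)ᵀ.
Then v_1 = N · v_2 = (0, 0, 0, -1)ᵀ.

Sanity check: (A − (-1)·I) v_1 = (0, 0, 0, 0)ᵀ = 0. ✓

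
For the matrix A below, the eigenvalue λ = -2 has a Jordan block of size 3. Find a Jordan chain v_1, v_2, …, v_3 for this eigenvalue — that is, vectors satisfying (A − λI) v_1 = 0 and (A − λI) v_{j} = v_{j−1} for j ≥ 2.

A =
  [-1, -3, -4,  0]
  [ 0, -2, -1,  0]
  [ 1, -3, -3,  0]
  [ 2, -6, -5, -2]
A Jordan chain for λ = -2 of length 3:
v_1 = (-3, -1, 0, -3)ᵀ
v_2 = (1, 0, 1, 2)ᵀ
v_3 = (1, 0, 0, 0)ᵀ

Let N = A − (-2)·I. We want v_3 with N^3 v_3 = 0 but N^2 v_3 ≠ 0; then v_{j-1} := N · v_j for j = 3, …, 2.

Pick v_3 = (1, 0, 0, 0)ᵀ.
Then v_2 = N · v_3 = (1, 0, 1, 2)ᵀ.
Then v_1 = N · v_2 = (-3, -1, 0, -3)ᵀ.

Sanity check: (A − (-2)·I) v_1 = (0, 0, 0, 0)ᵀ = 0. ✓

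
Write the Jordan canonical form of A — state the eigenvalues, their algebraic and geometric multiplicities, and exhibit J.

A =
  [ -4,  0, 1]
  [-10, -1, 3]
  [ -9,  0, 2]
J_3(-1)

The characteristic polynomial is
  det(x·I − A) = x^3 + 3*x^2 + 3*x + 1 = (x + 1)^3

Eigenvalues and multiplicities (the geometric multiplicity of λ is n − rank(A − λI), which equals the number of Jordan blocks for λ):
  λ = -1: algebraic multiplicity = 3, geometric multiplicity = 1

Determining the block sizes for each eigenvalue:
  λ = -1: one block (gm = 1), so the single block has size am = 3 → block sizes [3]

Assembling the blocks gives a Jordan form
J =
  [-1,  1,  0]
  [ 0, -1,  1]
  [ 0,  0, -1]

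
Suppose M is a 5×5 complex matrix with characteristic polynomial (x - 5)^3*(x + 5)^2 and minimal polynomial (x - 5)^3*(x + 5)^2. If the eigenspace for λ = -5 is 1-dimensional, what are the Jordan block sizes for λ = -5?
Block sizes for λ = -5: [2]

Step 1 — from the characteristic polynomial, algebraic multiplicity of λ = -5 is 2. From dim ker(M − (-5)·I) = 1, there are exactly 1 Jordan blocks for λ = -5.
Step 2 — from the minimal polynomial, the factor (x + 5)^2 tells us the largest block for λ = -5 has size 2.
Step 3 — with total size 2, 1 blocks, and largest block 2, the block sizes (in nonincreasing order) are [2].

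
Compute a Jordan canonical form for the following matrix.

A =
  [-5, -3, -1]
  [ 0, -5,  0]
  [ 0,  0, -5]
J_2(-5) ⊕ J_1(-5)

The characteristic polynomial is
  det(x·I − A) = x^3 + 15*x^2 + 75*x + 125 = (x + 5)^3

Eigenvalues and multiplicities (the geometric multiplicity of λ is n − rank(A − λI), which equals the number of Jordan blocks for λ):
  λ = -5: algebraic multiplicity = 3, geometric multiplicity = 2

Determining the block sizes for each eigenvalue:
  λ = -5: 2 blocks summing to 3 forces exactly one block of size 2 and the rest size 1 → block sizes [2, 1]

Assembling the blocks gives a Jordan form
J =
  [-5,  1,  0]
  [ 0, -5,  0]
  [ 0,  0, -5]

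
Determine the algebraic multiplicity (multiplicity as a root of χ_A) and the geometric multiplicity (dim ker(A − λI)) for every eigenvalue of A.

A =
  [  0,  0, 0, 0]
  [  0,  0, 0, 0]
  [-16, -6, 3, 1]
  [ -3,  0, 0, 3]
λ = 0: alg = 2, geom = 2; λ = 3: alg = 2, geom = 1

Step 1 — factor the characteristic polynomial to read off the algebraic multiplicities:
  χ_A(x) = x^2*(x - 3)^2

Step 2 — compute geometric multiplicities via the rank-nullity identity g(λ) = n − rank(A − λI):
  rank(A − (0)·I) = 2, so dim ker(A − (0)·I) = n − 2 = 2
  rank(A − (3)·I) = 3, so dim ker(A − (3)·I) = n − 3 = 1

Summary:
  λ = 0: algebraic multiplicity = 2, geometric multiplicity = 2
  λ = 3: algebraic multiplicity = 2, geometric multiplicity = 1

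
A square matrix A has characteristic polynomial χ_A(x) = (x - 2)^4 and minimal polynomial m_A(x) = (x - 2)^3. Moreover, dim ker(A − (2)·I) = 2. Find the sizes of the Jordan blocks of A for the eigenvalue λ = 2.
Block sizes for λ = 2: [3, 1]

Step 1 — from the characteristic polynomial, algebraic multiplicity of λ = 2 is 4. From dim ker(A − (2)·I) = 2, there are exactly 2 Jordan blocks for λ = 2.
Step 2 — from the minimal polynomial, the factor (x − 2)^3 tells us the largest block for λ = 2 has size 3.
Step 3 — with total size 4, 2 blocks, and largest block 3, the block sizes (in nonincreasing order) are [3, 1].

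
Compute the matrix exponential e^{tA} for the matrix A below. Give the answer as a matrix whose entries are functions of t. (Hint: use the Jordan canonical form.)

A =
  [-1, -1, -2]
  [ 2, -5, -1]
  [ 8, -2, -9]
e^{tA} =
  [-t^2*exp(-5*t) + 4*t*exp(-5*t) + exp(-5*t), -t*exp(-5*t), t^2*exp(-5*t)/2 - 2*t*exp(-5*t)]
  [2*t*exp(-5*t), exp(-5*t), -t*exp(-5*t)]
  [-2*t^2*exp(-5*t) + 8*t*exp(-5*t), -2*t*exp(-5*t), t^2*exp(-5*t) - 4*t*exp(-5*t) + exp(-5*t)]

Strategy: write A = P · J · P⁻¹ where J is a Jordan canonical form, so e^{tA} = P · e^{tJ} · P⁻¹, and e^{tJ} can be computed block-by-block.

A has Jordan form
J =
  [-5,  1,  0]
  [ 0, -5,  1]
  [ 0,  0, -5]
(up to reordering of blocks).

Per-block formulas:
  For a 3×3 Jordan block J_3(-5): exp(t · J_3(-5)) = e^(-5t)·(I + t·N + (t^2/2)·N^2), where N is the 3×3 nilpotent shift.

After assembling e^{tJ} and conjugating by P, we get:

e^{tA} =
  [-t^2*exp(-5*t) + 4*t*exp(-5*t) + exp(-5*t), -t*exp(-5*t), t^2*exp(-5*t)/2 - 2*t*exp(-5*t)]
  [2*t*exp(-5*t), exp(-5*t), -t*exp(-5*t)]
  [-2*t^2*exp(-5*t) + 8*t*exp(-5*t), -2*t*exp(-5*t), t^2*exp(-5*t) - 4*t*exp(-5*t) + exp(-5*t)]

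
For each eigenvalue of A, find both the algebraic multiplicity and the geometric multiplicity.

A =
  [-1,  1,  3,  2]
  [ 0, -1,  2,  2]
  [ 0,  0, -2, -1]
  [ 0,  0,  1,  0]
λ = -1: alg = 4, geom = 2

Step 1 — factor the characteristic polynomial to read off the algebraic multiplicities:
  χ_A(x) = (x + 1)^4

Step 2 — compute geometric multiplicities via the rank-nullity identity g(λ) = n − rank(A − λI):
  rank(A − (-1)·I) = 2, so dim ker(A − (-1)·I) = n − 2 = 2

Summary:
  λ = -1: algebraic multiplicity = 4, geometric multiplicity = 2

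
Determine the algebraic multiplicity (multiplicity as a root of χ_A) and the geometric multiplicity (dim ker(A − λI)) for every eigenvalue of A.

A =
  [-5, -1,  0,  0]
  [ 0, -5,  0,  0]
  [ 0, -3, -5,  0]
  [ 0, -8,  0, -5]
λ = -5: alg = 4, geom = 3

Step 1 — factor the characteristic polynomial to read off the algebraic multiplicities:
  χ_A(x) = (x + 5)^4

Step 2 — compute geometric multiplicities via the rank-nullity identity g(λ) = n − rank(A − λI):
  rank(A − (-5)·I) = 1, so dim ker(A − (-5)·I) = n − 1 = 3

Summary:
  λ = -5: algebraic multiplicity = 4, geometric multiplicity = 3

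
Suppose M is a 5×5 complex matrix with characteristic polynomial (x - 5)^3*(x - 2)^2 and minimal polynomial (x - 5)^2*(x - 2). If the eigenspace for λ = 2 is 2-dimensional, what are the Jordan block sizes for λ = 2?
Block sizes for λ = 2: [1, 1]

Step 1 — from the characteristic polynomial, algebraic multiplicity of λ = 2 is 2. From dim ker(M − (2)·I) = 2, there are exactly 2 Jordan blocks for λ = 2.
Step 2 — from the minimal polynomial, the factor (x − 2) tells us the largest block for λ = 2 has size 1.
Step 3 — with total size 2, 2 blocks, and largest block 1, the block sizes (in nonincreasing order) are [1, 1].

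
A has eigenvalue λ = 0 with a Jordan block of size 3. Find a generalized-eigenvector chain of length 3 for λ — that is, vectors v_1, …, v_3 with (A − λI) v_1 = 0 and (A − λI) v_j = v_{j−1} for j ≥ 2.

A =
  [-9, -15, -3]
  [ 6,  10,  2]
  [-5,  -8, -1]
A Jordan chain for λ = 0 of length 3:
v_1 = (6, -4, 2)ᵀ
v_2 = (-9, 6, -5)ᵀ
v_3 = (1, 0, 0)ᵀ

Let N = A − (0)·I. We want v_3 with N^3 v_3 = 0 but N^2 v_3 ≠ 0; then v_{j-1} := N · v_j for j = 3, …, 2.

Pick v_3 = (1, 0, 0)ᵀ.
Then v_2 = N · v_3 = (-9, 6, -5)ᵀ.
Then v_1 = N · v_2 = (6, -4, 2)ᵀ.

Sanity check: (A − (0)·I) v_1 = (0, 0, 0)ᵀ = 0. ✓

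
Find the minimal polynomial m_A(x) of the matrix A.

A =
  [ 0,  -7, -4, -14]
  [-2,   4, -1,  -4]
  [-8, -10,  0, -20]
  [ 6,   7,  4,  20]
x^3 - 18*x^2 + 108*x - 216

The characteristic polynomial is χ_A(x) = (x - 6)^4, so the eigenvalues are known. The minimal polynomial is
  m_A(x) = Π_λ (x − λ)^{k_λ}
where k_λ is the size of the *largest* Jordan block for λ (equivalently, the smallest k with (A − λI)^k v = 0 for every generalised eigenvector v of λ).

  λ = 6: largest Jordan block has size 3, contributing (x − 6)^3

So m_A(x) = (x - 6)^3 = x^3 - 18*x^2 + 108*x - 216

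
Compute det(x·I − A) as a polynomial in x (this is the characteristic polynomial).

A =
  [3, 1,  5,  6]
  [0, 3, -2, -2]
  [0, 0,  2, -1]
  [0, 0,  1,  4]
x^4 - 12*x^3 + 54*x^2 - 108*x + 81

Expanding det(x·I − A) (e.g. by cofactor expansion or by noting that A is similar to its Jordan form J, which has the same characteristic polynomial as A) gives
  χ_A(x) = x^4 - 12*x^3 + 54*x^2 - 108*x + 81
which factors as (x - 3)^4. The eigenvalues (with algebraic multiplicities) are λ = 3 with multiplicity 4.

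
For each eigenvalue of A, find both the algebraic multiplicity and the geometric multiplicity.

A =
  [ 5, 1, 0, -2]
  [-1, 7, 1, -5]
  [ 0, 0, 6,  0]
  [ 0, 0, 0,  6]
λ = 6: alg = 4, geom = 2

Step 1 — factor the characteristic polynomial to read off the algebraic multiplicities:
  χ_A(x) = (x - 6)^4

Step 2 — compute geometric multiplicities via the rank-nullity identity g(λ) = n − rank(A − λI):
  rank(A − (6)·I) = 2, so dim ker(A − (6)·I) = n − 2 = 2

Summary:
  λ = 6: algebraic multiplicity = 4, geometric multiplicity = 2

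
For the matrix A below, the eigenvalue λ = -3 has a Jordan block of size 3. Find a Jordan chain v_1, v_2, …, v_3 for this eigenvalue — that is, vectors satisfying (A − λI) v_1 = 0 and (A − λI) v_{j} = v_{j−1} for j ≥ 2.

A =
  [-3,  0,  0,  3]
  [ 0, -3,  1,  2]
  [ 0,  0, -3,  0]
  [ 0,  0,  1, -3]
A Jordan chain for λ = -3 of length 3:
v_1 = (3, 2, 0, 0)ᵀ
v_2 = (0, 1, 0, 1)ᵀ
v_3 = (0, 0, 1, 0)ᵀ

Let N = A − (-3)·I. We want v_3 with N^3 v_3 = 0 but N^2 v_3 ≠ 0; then v_{j-1} := N · v_j for j = 3, …, 2.

Pick v_3 = (0, 0, 1, 0)ᵀ.
Then v_2 = N · v_3 = (0, 1, 0, 1)ᵀ.
Then v_1 = N · v_2 = (3, 2, 0, 0)ᵀ.

Sanity check: (A − (-3)·I) v_1 = (0, 0, 0, 0)ᵀ = 0. ✓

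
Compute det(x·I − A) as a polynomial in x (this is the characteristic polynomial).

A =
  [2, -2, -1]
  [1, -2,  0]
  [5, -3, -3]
x^3 + 3*x^2 + 3*x + 1

Expanding det(x·I − A) (e.g. by cofactor expansion or by noting that A is similar to its Jordan form J, which has the same characteristic polynomial as A) gives
  χ_A(x) = x^3 + 3*x^2 + 3*x + 1
which factors as (x + 1)^3. The eigenvalues (with algebraic multiplicities) are λ = -1 with multiplicity 3.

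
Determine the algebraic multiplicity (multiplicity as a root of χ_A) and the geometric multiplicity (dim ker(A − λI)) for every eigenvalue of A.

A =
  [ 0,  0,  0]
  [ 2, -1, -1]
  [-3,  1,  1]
λ = 0: alg = 3, geom = 1

Step 1 — factor the characteristic polynomial to read off the algebraic multiplicities:
  χ_A(x) = x^3

Step 2 — compute geometric multiplicities via the rank-nullity identity g(λ) = n − rank(A − λI):
  rank(A − (0)·I) = 2, so dim ker(A − (0)·I) = n − 2 = 1

Summary:
  λ = 0: algebraic multiplicity = 3, geometric multiplicity = 1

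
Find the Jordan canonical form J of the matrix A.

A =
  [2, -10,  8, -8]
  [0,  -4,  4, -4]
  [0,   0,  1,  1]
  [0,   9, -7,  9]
J_3(2) ⊕ J_1(2)

The characteristic polynomial is
  det(x·I − A) = x^4 - 8*x^3 + 24*x^2 - 32*x + 16 = (x - 2)^4

Eigenvalues and multiplicities (the geometric multiplicity of λ is n − rank(A − λI), which equals the number of Jordan blocks for λ):
  λ = 2: algebraic multiplicity = 4, geometric multiplicity = 2

Determining the block sizes for each eigenvalue:
  λ = 2: with am = 4 and gm = 2, the partition is not yet determined (e.g. several partitions of 4 into 2 parts exist). Let N = A − (2)·I. Computing rank(N^1) = 2, rank(N^2) = 1, rank(N^3) = 0; the number of blocks of size ≥ j is rank(N^{j−1}) − rank(N^j), giving [2, 1, 1]. So we have 1 block(s) of size 3, 1 block(s) of size 1 → block sizes [3, 1]

Assembling the blocks gives a Jordan form
J =
  [2, 1, 0, 0]
  [0, 2, 1, 0]
  [0, 0, 2, 0]
  [0, 0, 0, 2]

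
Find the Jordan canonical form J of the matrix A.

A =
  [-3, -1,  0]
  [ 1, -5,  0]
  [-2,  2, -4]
J_2(-4) ⊕ J_1(-4)

The characteristic polynomial is
  det(x·I − A) = x^3 + 12*x^2 + 48*x + 64 = (x + 4)^3

Eigenvalues and multiplicities (the geometric multiplicity of λ is n − rank(A − λI), which equals the number of Jordan blocks for λ):
  λ = -4: algebraic multiplicity = 3, geometric multiplicity = 2

Determining the block sizes for each eigenvalue:
  λ = -4: 2 blocks summing to 3 forces exactly one block of size 2 and the rest size 1 → block sizes [2, 1]

Assembling the blocks gives a Jordan form
J =
  [-4,  1,  0]
  [ 0, -4,  0]
  [ 0,  0, -4]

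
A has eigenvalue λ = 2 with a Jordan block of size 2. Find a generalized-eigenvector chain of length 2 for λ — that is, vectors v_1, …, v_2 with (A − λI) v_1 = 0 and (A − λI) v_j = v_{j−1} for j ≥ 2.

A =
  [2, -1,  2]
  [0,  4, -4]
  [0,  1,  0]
A Jordan chain for λ = 2 of length 2:
v_1 = (-1, 2, 1)ᵀ
v_2 = (0, 1, 0)ᵀ

Let N = A − (2)·I. We want v_2 with N^2 v_2 = 0 but N^1 v_2 ≠ 0; then v_{j-1} := N · v_j for j = 2, …, 2.

Pick v_2 = (0, 1, 0)ᵀ.
Then v_1 = N · v_2 = (-1, 2, 1)ᵀ.

Sanity check: (A − (2)·I) v_1 = (0, 0, 0)ᵀ = 0. ✓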